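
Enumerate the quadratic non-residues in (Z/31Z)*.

Square k = 1,…,15 (k and 31−k give the same square):
1²=1, 2²=4, 3²=9, 4²=16, 5²=25, 6²≡5, 7²≡18, 8²≡2, 9²≡19, 10²≡7, 11²≡28, 12²≡20, 13²≡14, 14²≡10, 15²≡8 (mod 31).
The residues are {1, 2, 4, 5, 7, 8, 9, 10, 14, 16, 18, 19, 20, 25, 28}; the non-residues are the remaining 15 nonzero classes.

3 6 11 12 13 15 17 21 22 23 24 26 27 29 30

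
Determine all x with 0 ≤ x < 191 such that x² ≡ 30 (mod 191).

Since 191 ≡ 3 (mod 4), a square root of 30 is 30^((191+1)/4) = 30^48 mod 191.
Repeated squaring: 30^2≡136, 30^4≡160, 30^8≡6, 30^16≡36, 30^32≡150 (mod 191).
30^48 = 30^(32+16) ≡ 52 (mod 191).
Check: 52² = 2704 ≡ 30 (mod 191). The two roots are 52 and 139.

52, 139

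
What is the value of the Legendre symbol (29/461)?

-1

Euler's criterion: (29/461) ≡ 29^230 (mod 461).
29^2 ≡ 380 (mod 461)
29^4 ≡ 107 (mod 461)
29^8 ≡ 385 (mod 461)
29^16 ≡ 244 (mod 461)
29^32 ≡ 67 (mod 461)
29^64 ≡ 340 (mod 461)
29^128 ≡ 350 (mod 461)
29^230 = 29^(128+64+32+4+2) ≡ 460 (mod 461).
Result is 460 ≡ −1, so (29/461) = −1.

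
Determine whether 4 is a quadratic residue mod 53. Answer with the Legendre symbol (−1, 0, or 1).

Euler's criterion: (4/53) ≡ 4^26 (mod 53).
4^2 ≡ 16 (mod 53)
4^4 ≡ 44 (mod 53)
4^8 ≡ 28 (mod 53)
4^16 ≡ 42 (mod 53)
4^26 = 4^(16+8+2) ≡ 1 (mod 53).
Result is 1, so (4/53) = 1.

1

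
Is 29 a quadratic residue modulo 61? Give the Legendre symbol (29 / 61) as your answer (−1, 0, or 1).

Euler's criterion: (29/61) ≡ 29^30 (mod 61).
29^2 ≡ 48 (mod 61)
29^4 ≡ 47 (mod 61)
29^8 ≡ 13 (mod 61)
29^16 ≡ 47 (mod 61)
29^30 = 29^(16+8+4+2) ≡ 60 (mod 61).
Result is 60 ≡ −1, so (29/61) = −1.

-1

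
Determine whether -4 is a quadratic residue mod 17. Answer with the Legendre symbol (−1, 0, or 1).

First reduce: -4 ≡ 13 (mod 17).
Reciprocity: 13 ≡ 1 and 17 ≡ 1 (mod 4), so (13/17) = +(17/13).
Reduce top mod 13: now compute (4/13).
Pull out 2^2: since 13 ≡ 5 (mod 8), (2/13) = -1, so (2/13)^2 = +1.
Reached (1/13) = 1. Collecting the sign flips along the way, the symbol is +1.

1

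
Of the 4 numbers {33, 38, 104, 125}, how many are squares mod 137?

(33/137) = -1 → non-residue.
(38/137) = +1 → QR.
(104/137) = -1 → non-residue.
(125/137) = -1 → non-residue.
Total quadratic residues among the 4: 1.

1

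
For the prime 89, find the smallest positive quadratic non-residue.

3

(2/89) = +1, so 2 is a residue.
(3/89) = −1, so 3 is the smallest positive non-residue mod 89.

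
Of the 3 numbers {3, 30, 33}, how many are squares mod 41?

(3/41) = -1 → non-residue.
(30/41) = -1 → non-residue.
(33/41) = +1 → QR.
Total quadratic residues among the 3: 1.

1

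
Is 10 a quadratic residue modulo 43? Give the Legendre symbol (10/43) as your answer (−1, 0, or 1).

1

Euler's criterion: (10/43) ≡ 10^21 (mod 43).
10^2 ≡ 14 (mod 43)
10^4 ≡ 24 (mod 43)
10^8 ≡ 17 (mod 43)
10^16 ≡ 31 (mod 43)
10^21 = 10^(16+4+1) ≡ 1 (mod 43).
Result is 1, so (10/43) = 1.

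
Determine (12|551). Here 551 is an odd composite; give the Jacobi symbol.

Pull out 2^2: since 551 ≡ 7 (mod 8), (2/551) = +1, so (2/551)^2 = +1.
Reciprocity: 3 ≡ 3 and 551 ≡ 3 (mod 4), so (3/551) = −(551/3).
Reduce top mod 3: now compute (2/3).
Pull out 2: since 3 ≡ 3 (mod 8), (2/3) = -1.
Reached (1/3) = 1. Collecting the sign flips along the way, the symbol is +1.

1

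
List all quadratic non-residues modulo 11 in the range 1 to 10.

Square k = 1,…,5 (k and 11−k give the same square):
1²=1, 2²=4, 3²=9, 4²≡5, 5²≡3 (mod 11).
The residues are {1, 3, 4, 5, 9}; the non-residues are the remaining 5 nonzero classes.

2, 6, 7, 8, 10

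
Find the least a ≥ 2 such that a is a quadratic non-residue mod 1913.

3

(2/1913) = +1, so 2 is a residue.
(3/1913) = −1, so 3 is the smallest positive non-residue mod 1913.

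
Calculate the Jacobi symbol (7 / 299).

Reciprocity: 7 ≡ 3 and 299 ≡ 3 (mod 4), so (7/299) = −(299/7).
Reduce top mod 7: now compute (5/7).
Reciprocity: 5 ≡ 1 and 7 ≡ 3 (mod 4), so (5/7) = +(7/5).
Reduce top mod 5: now compute (2/5).
Pull out 2: since 5 ≡ 5 (mod 8), (2/5) = -1.
Reached (1/5) = 1. Collecting the sign flips along the way, the symbol is +1.

1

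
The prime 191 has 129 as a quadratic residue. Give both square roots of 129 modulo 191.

79, 112

Since 191 ≡ 3 (mod 4), a square root of 129 is 129^((191+1)/4) = 129^48 mod 191.
Repeated squaring: 129^2≡24, 129^4≡3, 129^8≡9, 129^16≡81, 129^32≡67 (mod 191).
129^48 = 129^(32+16) ≡ 79 (mod 191).
Check: 79² = 6241 ≡ 129 (mod 191). The two roots are 79 and 112.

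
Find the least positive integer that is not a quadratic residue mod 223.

(2/223) = +1, so 2 is a residue.
(3/223) = −1, so 3 is the smallest positive non-residue mod 223.

3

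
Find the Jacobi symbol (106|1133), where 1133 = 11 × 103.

1

Pull out 2: since 1133 ≡ 5 (mod 8), (2/1133) = -1.
Reciprocity: 53 ≡ 1 and 1133 ≡ 1 (mod 4), so (53/1133) = +(1133/53).
Reduce top mod 53: now compute (20/53).
Pull out 2^2: since 53 ≡ 5 (mod 8), (2/53) = -1, so (2/53)^2 = +1.
Reciprocity: 5 ≡ 1 and 53 ≡ 1 (mod 4), so (5/53) = +(53/5).
Reduce top mod 5: now compute (3/5).
Reciprocity: 3 ≡ 3 and 5 ≡ 1 (mod 4), so (3/5) = +(5/3).
Reduce top mod 3: now compute (2/3).
Pull out 2: since 3 ≡ 3 (mod 8), (2/3) = -1.
Reached (1/3) = 1. Collecting the sign flips along the way, the symbol is +1.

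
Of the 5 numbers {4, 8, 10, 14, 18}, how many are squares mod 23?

(4/23) = +1 → QR.
(8/23) = +1 → QR.
(10/23) = -1 → non-residue.
(14/23) = -1 → non-residue.
(18/23) = +1 → QR.
Total quadratic residues among the 5: 3.

3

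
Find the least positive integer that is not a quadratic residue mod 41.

(2/41) = +1, so 2 is a residue.
(3/41) = −1, so 3 is the smallest positive non-residue mod 41.

3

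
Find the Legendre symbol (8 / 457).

Pull out 2^3: since 457 ≡ 1 (mod 8), (2/457) = +1, so (2/457)^3 = +1.
Reached (1/457) = 1. Collecting the sign flips along the way, the symbol is +1.

1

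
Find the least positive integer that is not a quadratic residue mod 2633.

3

(2/2633) = +1, so 2 is a residue.
(3/2633) = −1, so 3 is the smallest positive non-residue mod 2633.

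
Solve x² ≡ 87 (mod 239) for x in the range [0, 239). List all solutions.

Since 239 ≡ 3 (mod 4), a square root of 87 is 87^((239+1)/4) = 87^60 mod 239.
Repeated squaring: 87^2≡160, 87^4≡27, 87^8≡12, 87^16≡144, 87^32≡182 (mod 239).
87^60 = 87^(32+16+8+4) ≡ 200 (mod 239).
Check: 200² = 40000 ≡ 87 (mod 239). The two roots are 39 and 200.

39, 200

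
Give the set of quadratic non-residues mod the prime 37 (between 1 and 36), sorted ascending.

Square k = 1,…,18 (k and 37−k give the same square):
1²=1, 2²=4, 3²=9, 4²=16, 5²=25, 6²=36, 7²≡12, 8²≡27, 9²≡7, 10²≡26, 11²≡10, 12²≡33, 13²≡21, 14²≡11, 15²≡3, 16²≡34, 17²≡30, 18²≡28 (mod 37).
The residues are {1, 3, 4, 7, 9, 10, 11, 12, 16, 21, 25, 26, 27, 28, 30, 33, 34, 36}; the non-residues are the remaining 18 nonzero classes.

2 5 6 8 13 14 15 17 18 19 20 22 23 24 29 31 32 35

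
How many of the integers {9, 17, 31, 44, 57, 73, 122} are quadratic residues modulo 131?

(9/131) = +1 → QR.
(17/131) = -1 → non-residue.
(31/131) = -1 → non-residue.
(44/131) = +1 → QR.
(57/131) = -1 → non-residue.
(73/131) = -1 → non-residue.
(122/131) = -1 → non-residue.
Total quadratic residues among the 7: 2.

2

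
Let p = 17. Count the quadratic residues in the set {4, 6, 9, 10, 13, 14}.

3

(4/17) = +1 → QR.
(6/17) = -1 → non-residue.
(9/17) = +1 → QR.
(10/17) = -1 → non-residue.
(13/17) = +1 → QR.
(14/17) = -1 → non-residue.
Total quadratic residues among the 6: 3.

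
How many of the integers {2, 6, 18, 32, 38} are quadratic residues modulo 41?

(2/41) = +1 → QR.
(6/41) = -1 → non-residue.
(18/41) = +1 → QR.
(32/41) = +1 → QR.
(38/41) = -1 → non-residue.
Total quadratic residues among the 5: 3.

3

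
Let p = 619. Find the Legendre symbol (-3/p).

First reduce: -3 ≡ 616 (mod 619).
Pull out 2^3: since 619 ≡ 3 (mod 8), (2/619) = -1, so (2/619)^3 = -1.
Reciprocity: 77 ≡ 1 and 619 ≡ 3 (mod 4), so (77/619) = +(619/77).
Reduce top mod 77: now compute (3/77).
Reciprocity: 3 ≡ 3 and 77 ≡ 1 (mod 4), so (3/77) = +(77/3).
Reduce top mod 3: now compute (2/3).
Pull out 2: since 3 ≡ 3 (mod 8), (2/3) = -1.
Reached (1/3) = 1. Collecting the sign flips along the way, the symbol is +1.

1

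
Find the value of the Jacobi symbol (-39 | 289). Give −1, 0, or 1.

1

First reduce: -39 ≡ 250 (mod 289).
Pull out 2: since 289 ≡ 1 (mod 8), (2/289) = +1.
Reciprocity: 125 ≡ 1 and 289 ≡ 1 (mod 4), so (125/289) = +(289/125).
Reduce top mod 125: now compute (39/125).
Reciprocity: 39 ≡ 3 and 125 ≡ 1 (mod 4), so (39/125) = +(125/39).
Reduce top mod 39: now compute (8/39).
Pull out 2^3: since 39 ≡ 7 (mod 8), (2/39) = +1, so (2/39)^3 = +1.
Reached (1/39) = 1. Collecting the sign flips along the way, the symbol is +1.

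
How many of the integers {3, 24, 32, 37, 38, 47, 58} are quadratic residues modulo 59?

1

(3/59) = +1 → QR.
(24/59) = -1 → non-residue.
(32/59) = -1 → non-residue.
(37/59) = -1 → non-residue.
(38/59) = -1 → non-residue.
(47/59) = -1 → non-residue.
(58/59) = -1 → non-residue.
Total quadratic residues among the 7: 1.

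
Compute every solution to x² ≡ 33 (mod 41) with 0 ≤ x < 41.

41 ≡ 1 (mod 4), so we find a root by search.
Trying successive values, 19² = 361 ≡ 33 (mod 41). The other root is 41 − 19 = 22.

19, 22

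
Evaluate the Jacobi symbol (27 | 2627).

Reciprocity: 27 ≡ 3 and 2627 ≡ 3 (mod 4), so (27/2627) = −(2627/27).
Reduce top mod 27: now compute (8/27).
Pull out 2^3: since 27 ≡ 3 (mod 8), (2/27) = -1, so (2/27)^3 = -1.
Reached (1/27) = 1. Collecting the sign flips along the way, the symbol is +1.

1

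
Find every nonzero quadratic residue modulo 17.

1, 2, 4, 8, 9, 13, 15, 16

Square k = 1,…,8 (k and 17−k give the same square):
1²=1, 2²=4, 3²=9, 4²=16, 5²≡8, 6²≡2, 7²≡15, 8²≡13 (mod 17).
So the quadratic residues mod 17 are {1, 2, 4, 8, 9, 13, 15, 16}.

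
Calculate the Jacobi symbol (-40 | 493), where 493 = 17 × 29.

1

First reduce: -40 ≡ 453 (mod 493).
Reciprocity: 453 ≡ 1 and 493 ≡ 1 (mod 4), so (453/493) = +(493/453).
Reduce top mod 453: now compute (40/453).
Pull out 2^3: since 453 ≡ 5 (mod 8), (2/453) = -1, so (2/453)^3 = -1.
Reciprocity: 5 ≡ 1 and 453 ≡ 1 (mod 4), so (5/453) = +(453/5).
Reduce top mod 5: now compute (3/5).
Reciprocity: 3 ≡ 3 and 5 ≡ 1 (mod 4), so (3/5) = +(5/3).
Reduce top mod 3: now compute (2/3).
Pull out 2: since 3 ≡ 3 (mod 8), (2/3) = -1.
Reached (1/3) = 1. Collecting the sign flips along the way, the symbol is +1.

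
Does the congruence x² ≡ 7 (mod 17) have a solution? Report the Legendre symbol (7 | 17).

Reciprocity: 7 ≡ 3 and 17 ≡ 1 (mod 4), so (7/17) = +(17/7).
Reduce top mod 7: now compute (3/7).
Reciprocity: 3 ≡ 3 and 7 ≡ 3 (mod 4), so (3/7) = −(7/3).
Reduce top mod 3: now compute (1/3).
Reached (1/3) = 1. Collecting the sign flips along the way, the symbol is -1.

-1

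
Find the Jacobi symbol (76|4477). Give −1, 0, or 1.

Pull out 2^2: since 4477 ≡ 5 (mod 8), (2/4477) = -1, so (2/4477)^2 = +1.
Reciprocity: 19 ≡ 3 and 4477 ≡ 1 (mod 4), so (19/4477) = +(4477/19).
Reduce top mod 19: now compute (12/19).
Pull out 2^2: since 19 ≡ 3 (mod 8), (2/19) = -1, so (2/19)^2 = +1.
Reciprocity: 3 ≡ 3 and 19 ≡ 3 (mod 4), so (3/19) = −(19/3).
Reduce top mod 3: now compute (1/3).
Reached (1/3) = 1. Collecting the sign flips along the way, the symbol is -1.

-1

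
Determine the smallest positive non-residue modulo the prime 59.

(2/59) = −1, so 2 is the smallest positive non-residue mod 59.

2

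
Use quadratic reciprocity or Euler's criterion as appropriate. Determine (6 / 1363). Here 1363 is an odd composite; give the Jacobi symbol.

Pull out 2: since 1363 ≡ 3 (mod 8), (2/1363) = -1.
Reciprocity: 3 ≡ 3 and 1363 ≡ 3 (mod 4), so (3/1363) = −(1363/3).
Reduce top mod 3: now compute (1/3).
Reached (1/3) = 1. Collecting the sign flips along the way, the symbol is +1.

1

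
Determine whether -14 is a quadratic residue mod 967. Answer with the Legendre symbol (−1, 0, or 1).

First reduce: -14 ≡ 953 (mod 967).
Reciprocity: 953 ≡ 1 and 967 ≡ 3 (mod 4), so (953/967) = +(967/953).
Reduce top mod 953: now compute (14/953).
Pull out 2: since 953 ≡ 1 (mod 8), (2/953) = +1.
Reciprocity: 7 ≡ 3 and 953 ≡ 1 (mod 4), so (7/953) = +(953/7).
Reduce top mod 7: now compute (1/7).
Reached (1/7) = 1. Collecting the sign flips along the way, the symbol is +1.

1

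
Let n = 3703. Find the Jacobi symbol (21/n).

0

Reciprocity: 21 ≡ 1 and 3703 ≡ 3 (mod 4), so (21/3703) = +(3703/21).
Reduce top mod 21: now compute (7/21).
Reciprocity: 7 ≡ 3 and 21 ≡ 1 (mod 4), so (7/21) = +(21/7).
Reduce top mod 7: now compute (0/7).
Top reduces to 0: gcd > 1, so the symbol is 0.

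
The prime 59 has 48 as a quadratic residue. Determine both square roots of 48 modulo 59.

Since 59 ≡ 3 (mod 4), a square root of 48 is 48^((59+1)/4) = 48^15 mod 59.
Repeated squaring: 48^2≡3, 48^4≡9, 48^8≡22 (mod 59).
48^15 = 48^(8+4+2+1) ≡ 15 (mod 59).
Check: 15² = 225 ≡ 48 (mod 59). The two roots are 15 and 44.

15, 44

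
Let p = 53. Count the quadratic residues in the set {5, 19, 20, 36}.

(5/53) = -1 → non-residue.
(19/53) = -1 → non-residue.
(20/53) = -1 → non-residue.
(36/53) = +1 → QR.
Total quadratic residues among the 4: 1.

1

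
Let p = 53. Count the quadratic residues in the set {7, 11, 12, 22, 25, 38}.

(7/53) = +1 → QR.
(11/53) = +1 → QR.
(12/53) = -1 → non-residue.
(22/53) = -1 → non-residue.
(25/53) = +1 → QR.
(38/53) = +1 → QR.
Total quadratic residues among the 6: 4.

4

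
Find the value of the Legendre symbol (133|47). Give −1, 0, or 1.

-1

First reduce: 133 ≡ 39 (mod 47).
Reciprocity: 39 ≡ 3 and 47 ≡ 3 (mod 4), so (39/47) = −(47/39).
Reduce top mod 39: now compute (8/39).
Pull out 2^3: since 39 ≡ 7 (mod 8), (2/39) = +1, so (2/39)^3 = +1.
Reached (1/39) = 1. Collecting the sign flips along the way, the symbol is -1.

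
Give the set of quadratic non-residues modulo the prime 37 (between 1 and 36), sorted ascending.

Square k = 1,…,18 (k and 37−k give the same square):
1²=1, 2²=4, 3²=9, 4²=16, 5²=25, 6²=36, 7²≡12, 8²≡27, 9²≡7, 10²≡26, 11²≡10, 12²≡33, 13²≡21, 14²≡11, 15²≡3, 16²≡34, 17²≡30, 18²≡28 (mod 37).
The residues are {1, 3, 4, 7, 9, 10, 11, 12, 16, 21, 25, 26, 27, 28, 30, 33, 34, 36}; the non-residues are the remaining 18 nonzero classes.

2,5,6,8,13,14,15,17,18,19,20,22,23,24,29,31,32,35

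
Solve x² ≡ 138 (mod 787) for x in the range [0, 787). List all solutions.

164, 623

Since 787 ≡ 3 (mod 4), a square root of 138 is 138^((787+1)/4) = 138^197 mod 787.
Repeated squaring: 138^2≡156, 138^4≡726, 138^8≡573, 138^16≡150, 138^32≡464, 138^64≡445, 138^128≡488 (mod 787).
138^197 = 138^(128+64+4+1) ≡ 164 (mod 787).
Check: 164² = 26896 ≡ 138 (mod 787). The two roots are 164 and 623.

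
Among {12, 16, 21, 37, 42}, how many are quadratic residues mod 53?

3

(12/53) = -1 → non-residue.
(16/53) = +1 → QR.
(21/53) = -1 → non-residue.
(37/53) = +1 → QR.
(42/53) = +1 → QR.
Total quadratic residues among the 5: 3.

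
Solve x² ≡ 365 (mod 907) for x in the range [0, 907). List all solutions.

Since 907 ≡ 3 (mod 4), a square root of 365 is 365^((907+1)/4) = 365^227 mod 907.
Repeated squaring: 365^2≡803, 365^4≡839, 365^8≡89, 365^16≡665, 365^32≡516, 365^64≡505, 365^128≡158 (mod 907).
365^227 = 365^(128+64+32+2+1) ≡ 837 (mod 907).
Check: 837² = 700569 ≡ 365 (mod 907). The two roots are 70 and 837.

70, 837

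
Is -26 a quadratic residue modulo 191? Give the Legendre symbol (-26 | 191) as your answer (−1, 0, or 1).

Euler's criterion: (-26/191) ≡ 165^95 (mod 191).
165^2 ≡ 103 (mod 191)
165^4 ≡ 104 (mod 191)
165^8 ≡ 120 (mod 191)
165^16 ≡ 75 (mod 191)
165^32 ≡ 86 (mod 191)
165^64 ≡ 138 (mod 191)
165^95 = 165^(64+16+8+4+2+1) ≡ 190 (mod 191).
Result is 190 ≡ −1, so (-26/191) = −1.

-1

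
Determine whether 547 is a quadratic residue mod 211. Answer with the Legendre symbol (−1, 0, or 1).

Euler's criterion: (547/211) ≡ 125^105 (mod 211).
125^2 ≡ 11 (mod 211)
125^4 ≡ 121 (mod 211)
125^8 ≡ 82 (mod 211)
125^16 ≡ 183 (mod 211)
125^32 ≡ 151 (mod 211)
125^64 ≡ 13 (mod 211)
125^105 = 125^(64+32+8+1) ≡ 1 (mod 211).
Result is 1, so (547/211) = 1.

1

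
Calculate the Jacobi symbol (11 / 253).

0

Reciprocity: 11 ≡ 3 and 253 ≡ 1 (mod 4), so (11/253) = +(253/11).
Reduce top mod 11: now compute (0/11).
Top reduces to 0: gcd > 1, so the symbol is 0.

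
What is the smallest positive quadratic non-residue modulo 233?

3

(2/233) = +1, so 2 is a residue.
(3/233) = −1, so 3 is the smallest positive non-residue mod 233.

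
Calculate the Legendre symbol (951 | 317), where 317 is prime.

First reduce: 951 ≡ 0 (mod 317).
Top reduces to 0: gcd > 1, so the symbol is 0.

0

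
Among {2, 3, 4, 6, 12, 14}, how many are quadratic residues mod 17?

(2/17) = +1 → QR.
(3/17) = -1 → non-residue.
(4/17) = +1 → QR.
(6/17) = -1 → non-residue.
(12/17) = -1 → non-residue.
(14/17) = -1 → non-residue.
Total quadratic residues among the 6: 2.

2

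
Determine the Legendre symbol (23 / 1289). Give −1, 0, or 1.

1

Reciprocity: 23 ≡ 3 and 1289 ≡ 1 (mod 4), so (23/1289) = +(1289/23).
Reduce top mod 23: now compute (1/23).
Reached (1/23) = 1. Collecting the sign flips along the way, the symbol is +1.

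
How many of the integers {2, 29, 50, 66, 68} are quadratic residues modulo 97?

3

(2/97) = +1 → QR.
(29/97) = -1 → non-residue.
(50/97) = +1 → QR.
(66/97) = +1 → QR.
(68/97) = -1 → non-residue.
Total quadratic residues among the 5: 3.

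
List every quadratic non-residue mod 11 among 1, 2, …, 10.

Square k = 1,…,5 (k and 11−k give the same square):
1²=1, 2²=4, 3²=9, 4²≡5, 5²≡3 (mod 11).
The residues are {1, 3, 4, 5, 9}; the non-residues are the remaining 5 nonzero classes.

2,6,7,8,10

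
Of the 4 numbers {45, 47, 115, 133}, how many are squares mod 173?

(45/173) = -1 → non-residue.
(47/173) = +1 → QR.
(115/173) = -1 → non-residue.
(133/173) = +1 → QR.
Total quadratic residues among the 4: 2.

2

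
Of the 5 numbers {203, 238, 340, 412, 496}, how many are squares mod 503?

(203/503) = -1 → non-residue.
(238/503) = -1 → non-residue.
(340/503) = +1 → QR.
(412/503) = -1 → non-residue.
(496/503) = -1 → non-residue.
Total quadratic residues among the 5: 1.

1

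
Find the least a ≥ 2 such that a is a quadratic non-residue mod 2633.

3

(2/2633) = +1, so 2 is a residue.
(3/2633) = −1, so 3 is the smallest positive non-residue mod 2633.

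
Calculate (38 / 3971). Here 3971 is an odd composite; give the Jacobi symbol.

0

Pull out 2: since 3971 ≡ 3 (mod 8), (2/3971) = -1.
Reciprocity: 19 ≡ 3 and 3971 ≡ 3 (mod 4), so (19/3971) = −(3971/19).
Reduce top mod 19: now compute (0/19).
Top reduces to 0: gcd > 1, so the symbol is 0.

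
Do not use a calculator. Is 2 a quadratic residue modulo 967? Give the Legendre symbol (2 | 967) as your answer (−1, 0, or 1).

Pull out 2: since 967 ≡ 7 (mod 8), (2/967) = +1.
Reached (1/967) = 1. Collecting the sign flips along the way, the symbol is +1.

1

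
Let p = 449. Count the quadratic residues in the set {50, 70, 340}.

(50/449) = +1 → QR.
(70/449) = +1 → QR.
(340/449) = -1 → non-residue.
Total quadratic residues among the 3: 2.

2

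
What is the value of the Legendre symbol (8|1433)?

1

Pull out 2^3: since 1433 ≡ 1 (mod 8), (2/1433) = +1, so (2/1433)^3 = +1.
Reached (1/1433) = 1. Collecting the sign flips along the way, the symbol is +1.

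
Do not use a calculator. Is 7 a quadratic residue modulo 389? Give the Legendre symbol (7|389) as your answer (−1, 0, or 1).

1

Reciprocity: 7 ≡ 3 and 389 ≡ 1 (mod 4), so (7/389) = +(389/7).
Reduce top mod 7: now compute (4/7).
Pull out 2^2: since 7 ≡ 7 (mod 8), (2/7) = +1, so (2/7)^2 = +1.
Reached (1/7) = 1. Collecting the sign flips along the way, the symbol is +1.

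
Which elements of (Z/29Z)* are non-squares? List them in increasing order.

2,3,8,10,11,12,14,15,17,18,19,21,26,27

Square k = 1,…,14 (k and 29−k give the same square):
1²=1, 2²=4, 3²=9, 4²=16, 5²=25, 6²≡7, 7²≡20, 8²≡6, 9²≡23, 10²≡13, 11²≡5, 12²≡28, 13²≡24, 14²≡22 (mod 29).
The residues are {1, 4, 5, 6, 7, 9, 13, 16, 20, 22, 23, 24, 25, 28}; the non-residues are the remaining 14 nonzero classes.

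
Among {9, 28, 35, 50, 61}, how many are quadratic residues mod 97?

(9/97) = +1 → QR.
(28/97) = -1 → non-residue.
(35/97) = +1 → QR.
(50/97) = +1 → QR.
(61/97) = +1 → QR.
Total quadratic residues among the 5: 4.

4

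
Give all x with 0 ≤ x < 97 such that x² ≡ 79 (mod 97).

46, 51

97 ≡ 1 (mod 4), so we find a root by search.
Trying successive values, 46² = 2116 ≡ 79 (mod 97). The other root is 97 − 46 = 51.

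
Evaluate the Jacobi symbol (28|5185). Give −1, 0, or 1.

Pull out 2^2: since 5185 ≡ 1 (mod 8), (2/5185) = +1, so (2/5185)^2 = +1.
Reciprocity: 7 ≡ 3 and 5185 ≡ 1 (mod 4), so (7/5185) = +(5185/7).
Reduce top mod 7: now compute (5/7).
Reciprocity: 5 ≡ 1 and 7 ≡ 3 (mod 4), so (5/7) = +(7/5).
Reduce top mod 5: now compute (2/5).
Pull out 2: since 5 ≡ 5 (mod 8), (2/5) = -1.
Reached (1/5) = 1. Collecting the sign flips along the way, the symbol is -1.

-1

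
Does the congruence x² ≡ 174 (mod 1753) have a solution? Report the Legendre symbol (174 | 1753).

Pull out 2: since 1753 ≡ 1 (mod 8), (2/1753) = +1.
Reciprocity: 87 ≡ 3 and 1753 ≡ 1 (mod 4), so (87/1753) = +(1753/87).
Reduce top mod 87: now compute (13/87).
Reciprocity: 13 ≡ 1 and 87 ≡ 3 (mod 4), so (13/87) = +(87/13).
Reduce top mod 13: now compute (9/13).
Reciprocity: 9 ≡ 1 and 13 ≡ 1 (mod 4), so (9/13) = +(13/9).
Reduce top mod 9: now compute (4/9).
Pull out 2^2: since 9 ≡ 1 (mod 8), (2/9) = +1, so (2/9)^2 = +1.
Reached (1/9) = 1. Collecting the sign flips along the way, the symbol is +1.

1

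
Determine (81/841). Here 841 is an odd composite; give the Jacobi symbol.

1

Reciprocity: 81 ≡ 1 and 841 ≡ 1 (mod 4), so (81/841) = +(841/81).
Reduce top mod 81: now compute (31/81).
Reciprocity: 31 ≡ 3 and 81 ≡ 1 (mod 4), so (31/81) = +(81/31).
Reduce top mod 31: now compute (19/31).
Reciprocity: 19 ≡ 3 and 31 ≡ 3 (mod 4), so (19/31) = −(31/19).
Reduce top mod 19: now compute (12/19).
Pull out 2^2: since 19 ≡ 3 (mod 8), (2/19) = -1, so (2/19)^2 = +1.
Reciprocity: 3 ≡ 3 and 19 ≡ 3 (mod 4), so (3/19) = −(19/3).
Reduce top mod 3: now compute (1/3).
Reached (1/3) = 1. Collecting the sign flips along the way, the symbol is +1.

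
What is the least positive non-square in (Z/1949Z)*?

(2/1949) = −1, so 2 is the smallest positive non-residue mod 1949.

2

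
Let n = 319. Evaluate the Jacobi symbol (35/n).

Reciprocity: 35 ≡ 3 and 319 ≡ 3 (mod 4), so (35/319) = −(319/35).
Reduce top mod 35: now compute (4/35).
Pull out 2^2: since 35 ≡ 3 (mod 8), (2/35) = -1, so (2/35)^2 = +1.
Reached (1/35) = 1. Collecting the sign flips along the way, the symbol is -1.

-1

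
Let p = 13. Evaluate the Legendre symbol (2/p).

Pull out 2: since 13 ≡ 5 (mod 8), (2/13) = -1.
Reached (1/13) = 1. Collecting the sign flips along the way, the symbol is -1.

-1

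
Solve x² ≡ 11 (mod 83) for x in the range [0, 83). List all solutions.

Since 83 ≡ 3 (mod 4), a square root of 11 is 11^((83+1)/4) = 11^21 mod 83.
Repeated squaring: 11^2≡38, 11^4≡33, 11^8≡10, 11^16≡17 (mod 83).
11^21 = 11^(16+4+1) ≡ 29 (mod 83).
Check: 29² = 841 ≡ 11 (mod 83). The two roots are 29 and 54.

29, 54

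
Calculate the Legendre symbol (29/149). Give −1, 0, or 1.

Euler's criterion: (29/149) ≡ 29^74 (mod 149).
29^2 ≡ 96 (mod 149)
29^4 ≡ 127 (mod 149)
29^8 ≡ 37 (mod 149)
29^16 ≡ 28 (mod 149)
29^32 ≡ 39 (mod 149)
29^64 ≡ 31 (mod 149)
29^74 = 29^(64+8+2) ≡ 1 (mod 149).
Result is 1, so (29/149) = 1.

1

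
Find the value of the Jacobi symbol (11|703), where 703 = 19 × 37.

1

Reciprocity: 11 ≡ 3 and 703 ≡ 3 (mod 4), so (11/703) = −(703/11).
Reduce top mod 11: now compute (10/11).
Pull out 2: since 11 ≡ 3 (mod 8), (2/11) = -1.
Reciprocity: 5 ≡ 1 and 11 ≡ 3 (mod 4), so (5/11) = +(11/5).
Reduce top mod 5: now compute (1/5).
Reached (1/5) = 1. Collecting the sign flips along the way, the symbol is +1.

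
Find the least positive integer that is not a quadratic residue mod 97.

(2/97) = +1, so 2 is a residue.
(3/97) = +1, so 3 is a residue.
(4/97) = +1, so 4 is a residue.
(5/97) = −1, so 5 is the smallest positive non-residue mod 97.

5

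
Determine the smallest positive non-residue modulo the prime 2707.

2

(2/2707) = −1, so 2 is the smallest positive non-residue mod 2707.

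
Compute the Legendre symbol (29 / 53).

1

Euler's criterion: (29/53) ≡ 29^26 (mod 53).
29^2 ≡ 46 (mod 53)
29^4 ≡ 49 (mod 53)
29^8 ≡ 16 (mod 53)
29^16 ≡ 44 (mod 53)
29^26 = 29^(16+8+2) ≡ 1 (mod 53).
Result is 1, so (29/53) = 1.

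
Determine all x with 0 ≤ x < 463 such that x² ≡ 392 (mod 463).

Since 463 ≡ 3 (mod 4), a square root of 392 is 392^((463+1)/4) = 392^116 mod 463.
Repeated squaring: 392^2≡411, 392^4≡389, 392^8≡383, 392^16≡381, 392^32≡242, 392^64≡226 (mod 463).
392^116 = 392^(64+32+16+4) ≡ 64 (mod 463).
Check: 64² = 4096 ≡ 392 (mod 463). The two roots are 64 and 399.

64, 399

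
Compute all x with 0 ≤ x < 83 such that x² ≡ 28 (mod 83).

Since 83 ≡ 3 (mod 4), a square root of 28 is 28^((83+1)/4) = 28^21 mod 83.
Repeated squaring: 28^2≡37, 28^4≡41, 28^8≡21, 28^16≡26 (mod 83).
28^21 = 28^(16+4+1) ≡ 51 (mod 83).
Check: 51² = 2601 ≡ 28 (mod 83). The two roots are 32 and 51.

32, 51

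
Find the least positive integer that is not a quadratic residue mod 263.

(2/263) = +1, so 2 is a residue.
(3/263) = +1, so 3 is a residue.
(4/263) = +1, so 4 is a residue.
(5/263) = −1, so 5 is the smallest positive non-residue mod 263.

5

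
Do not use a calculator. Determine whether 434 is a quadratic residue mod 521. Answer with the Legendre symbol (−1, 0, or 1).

Pull out 2: since 521 ≡ 1 (mod 8), (2/521) = +1.
Reciprocity: 217 ≡ 1 and 521 ≡ 1 (mod 4), so (217/521) = +(521/217).
Reduce top mod 217: now compute (87/217).
Reciprocity: 87 ≡ 3 and 217 ≡ 1 (mod 4), so (87/217) = +(217/87).
Reduce top mod 87: now compute (43/87).
Reciprocity: 43 ≡ 3 and 87 ≡ 3 (mod 4), so (43/87) = −(87/43).
Reduce top mod 43: now compute (1/43).
Reached (1/43) = 1. Collecting the sign flips along the way, the symbol is -1.

-1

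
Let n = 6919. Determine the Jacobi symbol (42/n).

Pull out 2: since 6919 ≡ 7 (mod 8), (2/6919) = +1.
Reciprocity: 21 ≡ 1 and 6919 ≡ 3 (mod 4), so (21/6919) = +(6919/21).
Reduce top mod 21: now compute (10/21).
Pull out 2: since 21 ≡ 5 (mod 8), (2/21) = -1.
Reciprocity: 5 ≡ 1 and 21 ≡ 1 (mod 4), so (5/21) = +(21/5).
Reduce top mod 5: now compute (1/5).
Reached (1/5) = 1. Collecting the sign flips along the way, the symbol is -1.

-1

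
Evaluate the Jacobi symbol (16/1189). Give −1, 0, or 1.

Pull out 2^4: since 1189 ≡ 5 (mod 8), (2/1189) = -1, so (2/1189)^4 = +1.
Reached (1/1189) = 1. Collecting the sign flips along the way, the symbol is +1.

1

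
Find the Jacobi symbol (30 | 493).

Pull out 2: since 493 ≡ 5 (mod 8), (2/493) = -1.
Reciprocity: 15 ≡ 3 and 493 ≡ 1 (mod 4), so (15/493) = +(493/15).
Reduce top mod 15: now compute (13/15).
Reciprocity: 13 ≡ 1 and 15 ≡ 3 (mod 4), so (13/15) = +(15/13).
Reduce top mod 13: now compute (2/13).
Pull out 2: since 13 ≡ 5 (mod 8), (2/13) = -1.
Reached (1/13) = 1. Collecting the sign flips along the way, the symbol is +1.

1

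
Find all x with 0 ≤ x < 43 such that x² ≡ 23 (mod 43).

Since 43 ≡ 3 (mod 4), a square root of 23 is 23^((43+1)/4) = 23^11 mod 43.
Repeated squaring: 23^2≡13, 23^4≡40, 23^8≡9 (mod 43).
23^11 = 23^(8+2+1) ≡ 25 (mod 43).
Check: 25² = 625 ≡ 23 (mod 43). The two roots are 18 and 25.

18, 25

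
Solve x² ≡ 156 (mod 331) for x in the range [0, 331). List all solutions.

Since 331 ≡ 3 (mod 4), a square root of 156 is 156^((331+1)/4) = 156^83 mod 331.
Repeated squaring: 156^2≡173, 156^4≡139, 156^8≡123, 156^16≡234, 156^32≡141, 156^64≡21 (mod 331).
156^83 = 156^(64+16+2+1) ≡ 241 (mod 331).
Check: 241² = 58081 ≡ 156 (mod 331). The two roots are 90 and 241.

90, 241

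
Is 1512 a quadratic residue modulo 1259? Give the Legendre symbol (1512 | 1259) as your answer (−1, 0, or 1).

-1

First reduce: 1512 ≡ 253 (mod 1259).
Reciprocity: 253 ≡ 1 and 1259 ≡ 3 (mod 4), so (253/1259) = +(1259/253).
Reduce top mod 253: now compute (247/253).
Reciprocity: 247 ≡ 3 and 253 ≡ 1 (mod 4), so (247/253) = +(253/247).
Reduce top mod 247: now compute (6/247).
Pull out 2: since 247 ≡ 7 (mod 8), (2/247) = +1.
Reciprocity: 3 ≡ 3 and 247 ≡ 3 (mod 4), so (3/247) = −(247/3).
Reduce top mod 3: now compute (1/3).
Reached (1/3) = 1. Collecting the sign flips along the way, the symbol is -1.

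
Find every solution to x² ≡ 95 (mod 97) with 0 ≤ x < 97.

17, 80

97 ≡ 1 (mod 4), so we find a root by search.
Trying successive values, 17² = 289 ≡ 95 (mod 97). The other root is 97 − 17 = 80.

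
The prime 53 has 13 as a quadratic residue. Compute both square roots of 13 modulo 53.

53 ≡ 1 (mod 4), so we find a root by search.
Trying successive values, 15² = 225 ≡ 13 (mod 53). The other root is 53 − 15 = 38.

15, 38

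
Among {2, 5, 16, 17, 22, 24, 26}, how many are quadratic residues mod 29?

4

(2/29) = -1 → non-residue.
(5/29) = +1 → QR.
(16/29) = +1 → QR.
(17/29) = -1 → non-residue.
(22/29) = +1 → QR.
(24/29) = +1 → QR.
(26/29) = -1 → non-residue.
Total quadratic residues among the 7: 4.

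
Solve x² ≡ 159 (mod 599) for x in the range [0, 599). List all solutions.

257, 342

Since 599 ≡ 3 (mod 4), a square root of 159 is 159^((599+1)/4) = 159^150 mod 599.
Repeated squaring: 159^2≡123, 159^4≡154, 159^8≡355, 159^16≡235, 159^32≡117, 159^64≡511, 159^128≡556 (mod 599).
159^150 = 159^(128+16+4+2) ≡ 342 (mod 599).
Check: 342² = 116964 ≡ 159 (mod 599). The two roots are 257 and 342.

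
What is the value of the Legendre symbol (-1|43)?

-1

Euler's criterion: (-1/43) ≡ 42^21 (mod 43).
42^2 ≡ 1 (mod 43)
42^4 ≡ 1 (mod 43)
42^8 ≡ 1 (mod 43)
42^16 ≡ 1 (mod 43)
42^21 = 42^(16+4+1) ≡ 42 (mod 43).
Result is 42 ≡ −1, so (-1/43) = −1.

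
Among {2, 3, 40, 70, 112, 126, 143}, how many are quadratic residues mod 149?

(2/149) = -1 → non-residue.
(3/149) = -1 → non-residue.
(40/149) = -1 → non-residue.
(70/149) = -1 → non-residue.
(112/149) = +1 → QR.
(126/149) = -1 → non-residue.
(143/149) = +1 → QR.
Total quadratic residues among the 7: 2.

2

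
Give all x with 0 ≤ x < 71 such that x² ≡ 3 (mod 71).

28, 43

Since 71 ≡ 3 (mod 4), a square root of 3 is 3^((71+1)/4) = 3^18 mod 71.
Repeated squaring: 3^2≡9, 3^4≡10, 3^8≡29, 3^16≡60 (mod 71).
3^18 = 3^(16+2) ≡ 43 (mod 71).
Check: 43² = 1849 ≡ 3 (mod 71). The two roots are 28 and 43.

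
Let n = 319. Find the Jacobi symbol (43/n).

1

Reciprocity: 43 ≡ 3 and 319 ≡ 3 (mod 4), so (43/319) = −(319/43).
Reduce top mod 43: now compute (18/43).
Pull out 2: since 43 ≡ 3 (mod 8), (2/43) = -1.
Reciprocity: 9 ≡ 1 and 43 ≡ 3 (mod 4), so (9/43) = +(43/9).
Reduce top mod 9: now compute (7/9).
Reciprocity: 7 ≡ 3 and 9 ≡ 1 (mod 4), so (7/9) = +(9/7).
Reduce top mod 7: now compute (2/7).
Pull out 2: since 7 ≡ 7 (mod 8), (2/7) = +1.
Reached (1/7) = 1. Collecting the sign flips along the way, the symbol is +1.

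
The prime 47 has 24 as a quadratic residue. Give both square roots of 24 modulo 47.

Since 47 ≡ 3 (mod 4), a square root of 24 is 24^((47+1)/4) = 24^12 mod 47.
Repeated squaring: 24^2≡12, 24^4≡3, 24^8≡9 (mod 47).
24^12 = 24^(8+4) ≡ 27 (mod 47).
Check: 27² = 729 ≡ 24 (mod 47). The two roots are 20 and 27.

20, 27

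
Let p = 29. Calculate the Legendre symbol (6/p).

Euler's criterion: (6/29) ≡ 6^14 (mod 29).
6^2 ≡ 7 (mod 29)
6^4 ≡ 20 (mod 29)
6^8 ≡ 23 (mod 29)
6^14 = 6^(8+4+2) ≡ 1 (mod 29).
Result is 1, so (6/29) = 1.

1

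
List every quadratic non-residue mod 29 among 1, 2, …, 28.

2, 3, 8, 10, 11, 12, 14, 15, 17, 18, 19, 21, 26, 27

Square k = 1,…,14 (k and 29−k give the same square):
1²=1, 2²=4, 3²=9, 4²=16, 5²=25, 6²≡7, 7²≡20, 8²≡6, 9²≡23, 10²≡13, 11²≡5, 12²≡28, 13²≡24, 14²≡22 (mod 29).
The residues are {1, 4, 5, 6, 7, 9, 13, 16, 20, 22, 23, 24, 25, 28}; the non-residues are the remaining 14 nonzero classes.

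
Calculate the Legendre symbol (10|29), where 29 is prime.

-1

Euler's criterion: (10/29) ≡ 10^14 (mod 29).
10^2 ≡ 13 (mod 29)
10^4 ≡ 24 (mod 29)
10^8 ≡ 25 (mod 29)
10^14 = 10^(8+4+2) ≡ 28 (mod 29).
Result is 28 ≡ −1, so (10/29) = −1.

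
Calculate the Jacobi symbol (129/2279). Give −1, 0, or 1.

Reciprocity: 129 ≡ 1 and 2279 ≡ 3 (mod 4), so (129/2279) = +(2279/129).
Reduce top mod 129: now compute (86/129).
Pull out 2: since 129 ≡ 1 (mod 8), (2/129) = +1.
Reciprocity: 43 ≡ 3 and 129 ≡ 1 (mod 4), so (43/129) = +(129/43).
Reduce top mod 43: now compute (0/43).
Top reduces to 0: gcd > 1, so the symbol is 0.

0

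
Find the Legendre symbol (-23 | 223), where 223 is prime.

1

Euler's criterion: (-23/223) ≡ 200^111 (mod 223).
200^2 ≡ 83 (mod 223)
200^4 ≡ 199 (mod 223)
200^8 ≡ 130 (mod 223)
200^16 ≡ 175 (mod 223)
200^32 ≡ 74 (mod 223)
200^64 ≡ 124 (mod 223)
200^111 = 200^(64+32+8+4+2+1) ≡ 1 (mod 223).
Result is 1, so (-23/223) = 1.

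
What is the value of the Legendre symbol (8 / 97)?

Euler's criterion: (8/97) ≡ 8^48 (mod 97).
8^2 ≡ 64 (mod 97)
8^4 ≡ 22 (mod 97)
8^8 ≡ 96 (mod 97)
8^16 ≡ 1 (mod 97)
8^32 ≡ 1 (mod 97)
8^48 = 8^(32+16) ≡ 1 (mod 97).
Result is 1, so (8/97) = 1.

1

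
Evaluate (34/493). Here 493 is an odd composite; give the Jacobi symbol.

0

Pull out 2: since 493 ≡ 5 (mod 8), (2/493) = -1.
Reciprocity: 17 ≡ 1 and 493 ≡ 1 (mod 4), so (17/493) = +(493/17).
Reduce top mod 17: now compute (0/17).
Top reduces to 0: gcd > 1, so the symbol is 0.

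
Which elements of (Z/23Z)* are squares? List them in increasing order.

Square k = 1,…,11 (k and 23−k give the same square):
1²=1, 2²=4, 3²=9, 4²=16, 5²≡2, 6²≡13, 7²≡3, 8²≡18, 9²≡12, 10²≡8, 11²≡6 (mod 23).
So the quadratic residues mod 23 are {1, 2, 3, 4, 6, 8, 9, 12, 13, 16, 18}.

1,2,3,4,6,8,9,12,13,16,18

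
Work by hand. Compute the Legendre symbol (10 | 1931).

Pull out 2: since 1931 ≡ 3 (mod 8), (2/1931) = -1.
Reciprocity: 5 ≡ 1 and 1931 ≡ 3 (mod 4), so (5/1931) = +(1931/5).
Reduce top mod 5: now compute (1/5).
Reached (1/5) = 1. Collecting the sign flips along the way, the symbol is -1.

-1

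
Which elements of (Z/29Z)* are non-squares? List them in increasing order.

Square k = 1,…,14 (k and 29−k give the same square):
1²=1, 2²=4, 3²=9, 4²=16, 5²=25, 6²≡7, 7²≡20, 8²≡6, 9²≡23, 10²≡13, 11²≡5, 12²≡28, 13²≡24, 14²≡22 (mod 29).
The residues are {1, 4, 5, 6, 7, 9, 13, 16, 20, 22, 23, 24, 25, 28}; the non-residues are the remaining 14 nonzero classes.

2,3,8,10,11,12,14,15,17,18,19,21,26,27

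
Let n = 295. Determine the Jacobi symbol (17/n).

-1

Reciprocity: 17 ≡ 1 and 295 ≡ 3 (mod 4), so (17/295) = +(295/17).
Reduce top mod 17: now compute (6/17).
Pull out 2: since 17 ≡ 1 (mod 8), (2/17) = +1.
Reciprocity: 3 ≡ 3 and 17 ≡ 1 (mod 4), so (3/17) = +(17/3).
Reduce top mod 3: now compute (2/3).
Pull out 2: since 3 ≡ 3 (mod 8), (2/3) = -1.
Reached (1/3) = 1. Collecting the sign flips along the way, the symbol is -1.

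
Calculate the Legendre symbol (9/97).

1

Reciprocity: 9 ≡ 1 and 97 ≡ 1 (mod 4), so (9/97) = +(97/9).
Reduce top mod 9: now compute (7/9).
Reciprocity: 7 ≡ 3 and 9 ≡ 1 (mod 4), so (7/9) = +(9/7).
Reduce top mod 7: now compute (2/7).
Pull out 2: since 7 ≡ 7 (mod 8), (2/7) = +1.
Reached (1/7) = 1. Collecting the sign flips along the way, the symbol is +1.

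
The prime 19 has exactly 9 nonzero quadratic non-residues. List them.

2,3,8,10,12,13,14,15,18

Square k = 1,…,9 (k and 19−k give the same square):
1²=1, 2²=4, 3²=9, 4²=16, 5²≡6, 6²≡17, 7²≡11, 8²≡7, 9²≡5 (mod 19).
The residues are {1, 4, 5, 6, 7, 9, 11, 16, 17}; the non-residues are the remaining 9 nonzero classes.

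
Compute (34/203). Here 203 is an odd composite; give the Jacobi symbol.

Pull out 2: since 203 ≡ 3 (mod 8), (2/203) = -1.
Reciprocity: 17 ≡ 1 and 203 ≡ 3 (mod 4), so (17/203) = +(203/17).
Reduce top mod 17: now compute (16/17).
Pull out 2^4: since 17 ≡ 1 (mod 8), (2/17) = +1, so (2/17)^4 = +1.
Reached (1/17) = 1. Collecting the sign flips along the way, the symbol is -1.

-1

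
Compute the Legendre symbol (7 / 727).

Reciprocity: 7 ≡ 3 and 727 ≡ 3 (mod 4), so (7/727) = −(727/7).
Reduce top mod 7: now compute (6/7).
Pull out 2: since 7 ≡ 7 (mod 8), (2/7) = +1.
Reciprocity: 3 ≡ 3 and 7 ≡ 3 (mod 4), so (3/7) = −(7/3).
Reduce top mod 3: now compute (1/3).
Reached (1/3) = 1. Collecting the sign flips along the way, the symbol is +1.

1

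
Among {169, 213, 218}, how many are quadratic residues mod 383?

(169/383) = +1 → QR.
(213/383) = +1 → QR.
(218/383) = -1 → non-residue.
Total quadratic residues among the 3: 2.

2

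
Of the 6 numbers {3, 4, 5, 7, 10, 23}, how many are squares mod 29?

4

(3/29) = -1 → non-residue.
(4/29) = +1 → QR.
(5/29) = +1 → QR.
(7/29) = +1 → QR.
(10/29) = -1 → non-residue.
(23/29) = +1 → QR.
Total quadratic residues among the 6: 4.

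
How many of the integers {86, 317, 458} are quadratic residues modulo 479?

0

(86/479) = -1 → non-residue.
(317/479) = -1 → non-residue.
(458/479) = -1 → non-residue.
Total quadratic residues among the 3: 0.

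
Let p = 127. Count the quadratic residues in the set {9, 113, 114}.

2

(9/127) = +1 → QR.
(113/127) = +1 → QR.
(114/127) = -1 → non-residue.
Total quadratic residues among the 3: 2.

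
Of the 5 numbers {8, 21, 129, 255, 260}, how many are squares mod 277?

2

(8/277) = -1 → non-residue.
(21/277) = +1 → QR.
(129/277) = -1 → non-residue.
(255/277) = +1 → QR.
(260/277) = -1 → non-residue.
Total quadratic residues among the 5: 2.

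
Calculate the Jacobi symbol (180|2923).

-1

Pull out 2^2: since 2923 ≡ 3 (mod 8), (2/2923) = -1, so (2/2923)^2 = +1.
Reciprocity: 45 ≡ 1 and 2923 ≡ 3 (mod 4), so (45/2923) = +(2923/45).
Reduce top mod 45: now compute (43/45).
Reciprocity: 43 ≡ 3 and 45 ≡ 1 (mod 4), so (43/45) = +(45/43).
Reduce top mod 43: now compute (2/43).
Pull out 2: since 43 ≡ 3 (mod 8), (2/43) = -1.
Reached (1/43) = 1. Collecting the sign flips along the way, the symbol is -1.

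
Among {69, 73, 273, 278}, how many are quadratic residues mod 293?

3

(69/293) = +1 → QR.
(73/293) = +1 → QR.
(273/293) = -1 → non-residue.
(278/293) = +1 → QR.
Total quadratic residues among the 4: 3.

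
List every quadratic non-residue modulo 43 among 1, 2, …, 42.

2,3,5,7,8,12,18,19,20,22,26,27,28,29,30,32,33,34,37,39,42

Square k = 1,…,21 (k and 43−k give the same square):
1²=1, 2²=4, 3²=9, 4²=16, 5²=25, 6²=36, 7²≡6, 8²≡21, 9²≡38, 10²≡14, 11²≡35, 12²≡15, 13²≡40, 14²≡24, 15²≡10, 16²≡41, 17²≡31, 18²≡23, 19²≡17, 20²≡13, 21²≡11 (mod 43).
The residues are {1, 4, 6, 9, 10, 11, 13, 14, 15, 16, 17, 21, 23, 24, 25, 31, 35, 36, 38, 40, 41}; the non-residues are the remaining 21 nonzero classes.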